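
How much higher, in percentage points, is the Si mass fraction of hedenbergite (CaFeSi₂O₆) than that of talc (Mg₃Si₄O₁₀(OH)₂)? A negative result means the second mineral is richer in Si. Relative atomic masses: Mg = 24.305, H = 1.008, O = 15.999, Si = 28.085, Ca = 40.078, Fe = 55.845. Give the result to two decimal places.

-6.98 percentage points

Si in CaFeSi₂O₆: molar mass 248.087 g/mol; 2×28.085 = 56.170 g → 22.64 wt%.
Si in Mg₃Si₄O₁₀(OH)₂: molar mass 379.259 g/mol; 4×28.085 = 112.340 g → 29.62 wt%.
Difference = 22.64 − 29.62 = -6.98 percentage points.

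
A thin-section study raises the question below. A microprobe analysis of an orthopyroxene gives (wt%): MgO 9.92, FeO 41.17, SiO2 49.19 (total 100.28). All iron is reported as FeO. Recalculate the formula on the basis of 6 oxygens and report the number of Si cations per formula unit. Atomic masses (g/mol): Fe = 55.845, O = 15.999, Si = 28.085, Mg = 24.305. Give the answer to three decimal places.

MgO (M=40.304): mol = 0.24613; Mg = 0.24613, O = 0.24613.
FeO (M=71.844): mol = 0.57305; Fe = 0.57305, O = 0.57305.
SiO2 (M=60.083): mol = 0.81870; Si = 0.81870, O = 1.63740.
ΣO = 2.45658; factor = 6/ΣO = 2.44242.
Si apfu = 0.81870 × 2.44242 = 2.000.

2.000 Si apfu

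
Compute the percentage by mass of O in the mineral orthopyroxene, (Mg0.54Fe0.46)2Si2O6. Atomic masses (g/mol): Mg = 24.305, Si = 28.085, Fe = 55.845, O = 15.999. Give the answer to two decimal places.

Molar mass of (Mg0.54Fe0.46)2Si2O6: 1.08*24.305 + 0.92*55.845 + 2*28.085 + 6*15.999 = 229.791 g/mol.
Mass of O per formula unit: 6 × 15.999 = 95.994 g.
Weight fraction O = 95.994 / 229.791 = 0.4177.

41.77 weight percent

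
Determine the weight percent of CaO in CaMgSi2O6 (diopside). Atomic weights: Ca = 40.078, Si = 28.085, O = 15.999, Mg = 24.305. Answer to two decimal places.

25.90 wt%

Molar mass of CaMgSi2O6 = 1*40.078 + 1*24.305 + 2*28.085 + 6*15.999 = 216.547 g/mol.
Each formula unit contains 1 Ca, equivalent to 1/1 = 1.0000 mol CaO.
M(CaO) = 1×40.078 + 1×15.999 = 56.077 g/mol.
Mass of CaO per formula unit = 1.0000 × 56.077 = 56.077 g.
CaO wt% = 56.077 / 216.547 × 100 = 25.90%.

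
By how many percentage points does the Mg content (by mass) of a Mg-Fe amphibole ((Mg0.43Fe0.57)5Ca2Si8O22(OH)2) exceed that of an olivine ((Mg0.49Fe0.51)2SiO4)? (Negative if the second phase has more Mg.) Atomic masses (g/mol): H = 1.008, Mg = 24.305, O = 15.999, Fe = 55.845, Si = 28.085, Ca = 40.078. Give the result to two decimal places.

M((Mg0.43Fe0.57)5Ca2Si8O22(OH)2) = 902.242 g/mol, so wt% Mg = 52.256/902.242 × 100 = 5.79%.
M((Mg0.49Fe0.51)2SiO4) = 172.862 g/mol, so wt% Mg = 23.819/172.862 × 100 = 13.78%.
5.79 − 13.78 = -7.99 pp.

-7.99 percentage points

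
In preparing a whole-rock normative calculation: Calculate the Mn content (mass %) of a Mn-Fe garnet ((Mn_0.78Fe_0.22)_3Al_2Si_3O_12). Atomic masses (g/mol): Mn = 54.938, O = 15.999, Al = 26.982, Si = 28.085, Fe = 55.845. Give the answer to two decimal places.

Molar mass of (Mn_0.78Fe_0.22)_3Al_2Si_3O_12: 2.34·54.938 + 0.66·55.845 + 2·26.982 + 3·28.085 + 12·15.999 = 495.620 g/mol.
Mass of Mn per formula unit: 2.34 × 54.938 = 128.555 g.
Weight fraction Mn = 128.555 / 495.620 = 0.2594.

25.94 mass %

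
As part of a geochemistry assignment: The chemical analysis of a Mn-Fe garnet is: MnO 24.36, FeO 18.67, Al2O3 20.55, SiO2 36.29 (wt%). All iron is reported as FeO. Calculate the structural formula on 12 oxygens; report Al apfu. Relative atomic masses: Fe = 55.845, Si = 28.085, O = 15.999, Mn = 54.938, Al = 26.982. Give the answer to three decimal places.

2.002 Al apfu

MnO (M=70.937): mol = 0.34340; Mn = 0.34340, O = 0.34340.
FeO (M=71.844): mol = 0.25987; Fe = 0.25987, O = 0.25987.
Al2O3 (M=101.961): mol = 0.20155; Al = 0.40310, O = 0.60465.
SiO2 (M=60.083): mol = 0.60400; Si = 0.60400, O = 1.20800.
ΣO = 2.41592; factor = 12/ΣO = 4.96705.
Al apfu = 0.40310 × 4.96705 = 2.002.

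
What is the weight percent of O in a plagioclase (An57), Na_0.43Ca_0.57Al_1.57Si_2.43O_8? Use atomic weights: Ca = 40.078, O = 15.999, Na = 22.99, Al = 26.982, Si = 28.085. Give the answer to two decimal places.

Molar mass of Na_0.43Ca_0.57Al_1.57Si_2.43O_8: 0.43·22.99 + 0.57·40.078 + 1.57·26.982 + 2.43·28.085 + 8·15.999 = 271.330 g/mol.
Mass of O per formula unit: 8 × 15.999 = 127.992 g.
Weight fraction O = 127.992 / 271.330 = 0.4717.

47.17 wt%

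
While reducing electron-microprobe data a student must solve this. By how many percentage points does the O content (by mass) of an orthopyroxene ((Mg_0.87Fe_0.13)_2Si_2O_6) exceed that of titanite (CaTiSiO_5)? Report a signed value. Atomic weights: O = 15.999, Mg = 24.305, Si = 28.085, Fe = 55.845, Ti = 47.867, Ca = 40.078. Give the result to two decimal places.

5.13 percentage points

M((Mg_0.87Fe_0.13)_2Si_2O_6) = 208.974 g/mol, so wt% O = 95.994/208.974 × 100 = 45.94%.
M(CaTiSiO_5) = 196.025 g/mol, so wt% O = 79.995/196.025 × 100 = 40.81%.
45.94 − 40.81 = 5.13 pp.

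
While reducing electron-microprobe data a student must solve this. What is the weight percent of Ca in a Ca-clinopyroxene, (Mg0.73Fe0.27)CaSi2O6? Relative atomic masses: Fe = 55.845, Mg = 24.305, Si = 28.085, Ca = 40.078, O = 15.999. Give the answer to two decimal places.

17.81 weight percent

M((Mg0.73Fe0.27)CaSi2O6) = 225.063 g/mol.
Ca contributes 1 × 40.078 = 40.078 g per mole.
40.078/225.063 = 0.1781 → 17.81%.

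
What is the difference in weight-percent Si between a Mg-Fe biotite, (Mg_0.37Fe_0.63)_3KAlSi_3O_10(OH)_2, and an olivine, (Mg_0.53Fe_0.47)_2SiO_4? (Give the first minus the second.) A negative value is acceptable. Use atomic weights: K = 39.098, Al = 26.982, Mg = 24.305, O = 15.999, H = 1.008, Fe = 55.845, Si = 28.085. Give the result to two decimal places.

1.18 percentage points

Si in (Mg_0.37Fe_0.63)_3KAlSi_3O_10(OH)_2: molar mass 476.865 g/mol; 3×28.085 = 84.255 g → 17.67 wt%.
Si in (Mg_0.53Fe_0.47)_2SiO_4: molar mass 170.339 g/mol; 1×28.085 = 28.085 g → 16.49 wt%.
Difference = 17.67 − 16.49 = 1.18 percentage points.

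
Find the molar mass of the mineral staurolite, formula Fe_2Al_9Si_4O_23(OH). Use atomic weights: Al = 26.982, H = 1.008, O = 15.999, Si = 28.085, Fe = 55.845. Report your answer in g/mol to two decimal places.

The formula mass is the sum 2*55.845 + 9*26.982 + 4*28.085 + 24*15.999 + 1*1.008.

851.85 g/mol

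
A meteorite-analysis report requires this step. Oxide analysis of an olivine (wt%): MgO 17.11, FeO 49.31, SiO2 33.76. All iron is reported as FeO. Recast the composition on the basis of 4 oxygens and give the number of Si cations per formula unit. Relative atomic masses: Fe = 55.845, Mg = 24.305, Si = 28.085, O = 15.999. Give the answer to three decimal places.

MgO: 17.11/40.304 = 0.42452 mol → 0.42452 mol Mg, 0.42452 mol O.
FeO: 49.31/71.844 = 0.68635 mol → 0.68635 mol Fe, 0.68635 mol O.
SiO2: 33.76/60.083 = 0.56189 mol → 0.56189 mol Si, 1.12378 mol O.
Total oxygen = 2.23465 mol. Normalization factor = 4/2.23465 = 1.78999.
Si per 4 O = 0.56189 × 1.78999 = 1.006.

1.006 Si apfu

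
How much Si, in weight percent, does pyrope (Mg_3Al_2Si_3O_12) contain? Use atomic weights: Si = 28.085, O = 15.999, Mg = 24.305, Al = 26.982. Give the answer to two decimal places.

Molar mass of Mg_3Al_2Si_3O_12: 3×24.305 + 2×26.982 + 3×28.085 + 12×15.999 = 403.122 g/mol.
Mass of Si per formula unit: 3 × 28.085 = 84.255 g.
Weight fraction Si = 84.255 / 403.122 = 0.2090.

20.90 weight percent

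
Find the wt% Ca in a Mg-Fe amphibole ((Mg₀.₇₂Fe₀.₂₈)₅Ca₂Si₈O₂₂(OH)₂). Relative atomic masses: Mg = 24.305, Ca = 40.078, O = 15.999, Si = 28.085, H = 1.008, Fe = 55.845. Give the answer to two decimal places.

Formula mass = 3.60*24.305 + 1.40*55.845 + 2*40.078 + 8*28.085 + 24*15.999 + 2*1.008 = 856.509 g/mol, of which 80.156 g is Ca.
So Ca makes up 80.156/856.509 = 0.0936 of the mass, i.e. 9.36%.

9.36 wt%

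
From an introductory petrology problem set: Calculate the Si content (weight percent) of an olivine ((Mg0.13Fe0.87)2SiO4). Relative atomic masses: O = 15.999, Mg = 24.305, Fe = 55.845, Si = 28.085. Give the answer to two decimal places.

Molar mass of (Mg0.13Fe0.87)2SiO4: 0.26×24.305 + 1.74×55.845 + 1×28.085 + 4×15.999 = 195.571 g/mol.
Mass of Si per formula unit: 1 × 28.085 = 28.085 g.
Weight fraction Si = 28.085 / 195.571 = 0.1436.

14.36 weight percent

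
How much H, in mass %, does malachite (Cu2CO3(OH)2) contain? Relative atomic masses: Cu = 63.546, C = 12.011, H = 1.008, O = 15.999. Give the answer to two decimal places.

M(Cu2CO3(OH)2) = 221.114 g/mol.
H contributes 2 × 1.008 = 2.016 g per mole.
2.016/221.114 = 0.0091 → 0.91%.

0.91 mass %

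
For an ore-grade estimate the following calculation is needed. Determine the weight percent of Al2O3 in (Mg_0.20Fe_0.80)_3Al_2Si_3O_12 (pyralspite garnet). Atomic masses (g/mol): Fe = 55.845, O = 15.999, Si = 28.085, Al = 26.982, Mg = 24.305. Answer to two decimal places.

21.29 wt%

M((Mg_0.20Fe_0.80)_3Al_2Si_3O_12) = 478.818 g/mol; M(Al2O3) = 101.961 g/mol.
Moles Al2O3 per formula unit = 2 Al ÷ 2 = 1.0000.
Al2O3 fraction = (1.0000 × 101.961) / 478.818 = 101.961/478.818 = 0.2129.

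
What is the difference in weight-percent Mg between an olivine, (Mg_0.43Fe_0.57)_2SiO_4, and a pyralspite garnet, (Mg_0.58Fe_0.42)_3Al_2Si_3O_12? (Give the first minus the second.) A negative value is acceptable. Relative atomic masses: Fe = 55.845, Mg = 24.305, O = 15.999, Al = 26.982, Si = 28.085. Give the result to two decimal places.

2.28 percentage points

M((Mg_0.43Fe_0.57)_2SiO_4) = 176.647 g/mol, so wt% Mg = 20.902/176.647 × 100 = 11.83%.
M((Mg_0.58Fe_0.42)_3Al_2Si_3O_12) = 442.862 g/mol, so wt% Mg = 42.291/442.862 × 100 = 9.55%.
11.83 − 9.55 = 2.28 pp.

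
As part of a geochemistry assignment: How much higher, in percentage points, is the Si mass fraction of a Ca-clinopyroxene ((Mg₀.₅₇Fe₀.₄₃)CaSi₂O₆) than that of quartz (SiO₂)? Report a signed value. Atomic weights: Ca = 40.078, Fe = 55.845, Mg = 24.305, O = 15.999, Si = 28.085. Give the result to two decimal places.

-22.33 percentage points

Si in (Mg₀.₅₇Fe₀.₄₃)CaSi₂O₆: molar mass 230.109 g/mol; 2×28.085 = 56.170 g → 24.41 wt%.
Si in SiO₂: molar mass 60.083 g/mol; 1×28.085 = 28.085 g → 46.74 wt%.
Difference = 24.41 − 46.74 = -22.33 percentage points.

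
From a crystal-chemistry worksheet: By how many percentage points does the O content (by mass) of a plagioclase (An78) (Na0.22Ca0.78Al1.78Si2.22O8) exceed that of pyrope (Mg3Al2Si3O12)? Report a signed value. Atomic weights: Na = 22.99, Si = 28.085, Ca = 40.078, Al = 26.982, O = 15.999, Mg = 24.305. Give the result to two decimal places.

First mineral: 127.992 g O in 274.687 g formula = 46.60 wt% O.
Second mineral: 191.988 g O in 403.122 g formula = 47.63 wt% O.
46.60% − 47.63% gives a difference of -1.03 percentage points.

-1.03 percentage points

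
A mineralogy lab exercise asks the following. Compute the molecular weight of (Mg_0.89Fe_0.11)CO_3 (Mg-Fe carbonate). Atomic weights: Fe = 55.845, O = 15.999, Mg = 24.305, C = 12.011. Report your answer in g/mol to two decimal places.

The formula mass is the sum 0.89*24.305 + 0.11*55.845 + 1*12.011 + 3*15.999.

87.78 g/mol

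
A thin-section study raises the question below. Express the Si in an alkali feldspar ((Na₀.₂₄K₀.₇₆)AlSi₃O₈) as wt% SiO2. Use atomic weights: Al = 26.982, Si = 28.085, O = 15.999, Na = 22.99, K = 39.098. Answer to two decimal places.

65.67 wt%

Molar mass of (Na₀.₂₄K₀.₇₆)AlSi₃O₈ = 0.24×22.99 + 0.76×39.098 + 1×26.982 + 3×28.085 + 8×15.999 = 274.461 g/mol.
Each formula unit contains 3 Si, equivalent to 3/1 = 3.0000 mol SiO2.
M(SiO2) = 1×28.085 + 2×15.999 = 60.083 g/mol.
Mass of SiO2 per formula unit = 3.0000 × 60.083 = 180.249 g.
SiO2 wt% = 180.249 / 274.461 × 100 = 65.67%.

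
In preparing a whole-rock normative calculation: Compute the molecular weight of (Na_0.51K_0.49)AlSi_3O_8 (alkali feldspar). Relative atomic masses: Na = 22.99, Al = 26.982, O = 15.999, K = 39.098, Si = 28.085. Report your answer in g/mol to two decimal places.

The formula mass is the sum 0.51(22.99) + 0.49(39.098) + 1(26.982) + 3(28.085) + 8(15.999).

270.11 g/mol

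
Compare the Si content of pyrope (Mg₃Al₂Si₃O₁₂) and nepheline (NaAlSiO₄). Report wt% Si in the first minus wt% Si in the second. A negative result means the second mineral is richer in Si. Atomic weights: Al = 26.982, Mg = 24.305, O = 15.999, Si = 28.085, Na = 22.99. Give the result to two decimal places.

M(Mg₃Al₂Si₃O₁₂) = 403.122 g/mol, so wt% Si = 84.255/403.122 × 100 = 20.90%.
M(NaAlSiO₄) = 142.053 g/mol, so wt% Si = 28.085/142.053 × 100 = 19.77%.
20.90 − 19.77 = 1.13 pp.

1.13 percentage points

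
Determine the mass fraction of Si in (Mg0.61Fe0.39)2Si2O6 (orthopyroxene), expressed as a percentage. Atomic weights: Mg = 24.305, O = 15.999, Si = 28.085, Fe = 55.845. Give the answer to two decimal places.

M((Mg0.61Fe0.39)2Si2O6) = 225.375 g/mol.
Si contributes 2 × 28.085 = 56.170 g per mole.
56.170/225.375 = 0.2492 → 24.92%.

24.92 weight percent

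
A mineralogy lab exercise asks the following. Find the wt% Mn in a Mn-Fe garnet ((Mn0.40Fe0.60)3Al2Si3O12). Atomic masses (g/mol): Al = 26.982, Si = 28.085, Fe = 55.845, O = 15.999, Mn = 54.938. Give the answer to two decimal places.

13.27 wt%

Formula mass = 1.20*54.938 + 1.80*55.845 + 2*26.982 + 3*28.085 + 12*15.999 = 496.654 g/mol, of which 65.926 g is Mn.
So Mn makes up 65.926/496.654 = 0.1327 of the mass, i.e. 13.27%.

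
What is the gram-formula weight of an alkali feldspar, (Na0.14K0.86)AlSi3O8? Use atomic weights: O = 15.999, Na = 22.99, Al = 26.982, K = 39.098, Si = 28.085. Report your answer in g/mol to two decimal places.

The formula mass is the sum 0.14×22.99 + 0.86×39.098 + 1×26.982 + 3×28.085 + 8×15.999.

276.07 g/mol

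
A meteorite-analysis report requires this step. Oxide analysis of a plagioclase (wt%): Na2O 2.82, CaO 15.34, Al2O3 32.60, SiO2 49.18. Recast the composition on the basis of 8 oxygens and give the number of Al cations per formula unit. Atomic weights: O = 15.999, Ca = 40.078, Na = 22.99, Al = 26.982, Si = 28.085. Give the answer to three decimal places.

Na2O (M=61.979): mol = 0.04550; Na = 0.09100, O = 0.04550.
CaO (M=56.077): mol = 0.27355; Ca = 0.27355, O = 0.27355.
Al2O3 (M=101.961): mol = 0.31973; Al = 0.63946, O = 0.95919.
SiO2 (M=60.083): mol = 0.81853; Si = 0.81853, O = 1.63706.
ΣO = 2.91530; factor = 8/ΣO = 2.74414.
Al apfu = 0.63946 × 2.74414 = 1.755.

1.755 Al apfu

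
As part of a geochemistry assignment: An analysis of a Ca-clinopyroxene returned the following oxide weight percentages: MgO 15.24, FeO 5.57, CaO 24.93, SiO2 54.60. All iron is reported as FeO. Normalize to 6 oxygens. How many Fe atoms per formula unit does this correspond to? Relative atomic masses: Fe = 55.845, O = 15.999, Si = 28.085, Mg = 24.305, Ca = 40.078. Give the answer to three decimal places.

15.24 wt% MgO ÷ 40.304 g/mol = 0.37813 mol, giving 0.37813 Mg and 0.37813 O.
5.57 wt% FeO ÷ 71.844 g/mol = 0.07753 mol, giving 0.07753 Fe and 0.07753 O.
24.93 wt% CaO ÷ 56.077 g/mol = 0.44457 mol, giving 0.44457 Ca and 0.44457 O.
54.60 wt% SiO2 ÷ 60.083 g/mol = 0.90874 mol, giving 0.90874 Si and 1.81748 O.
Oxygen sums to 2.71771; scaling by 6/2.71771 = 2.20774 puts the formula on 6 O.
Fe: 0.07753 × 2.20774 = 0.171 atoms per formula unit.

0.171 Fe apfu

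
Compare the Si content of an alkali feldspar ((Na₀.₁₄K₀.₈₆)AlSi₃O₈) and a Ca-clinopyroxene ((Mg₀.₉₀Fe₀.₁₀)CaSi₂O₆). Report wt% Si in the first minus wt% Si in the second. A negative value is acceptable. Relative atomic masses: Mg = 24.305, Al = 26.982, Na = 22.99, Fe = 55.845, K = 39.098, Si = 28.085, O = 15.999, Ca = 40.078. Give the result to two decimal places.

4.95 percentage points

M((Na₀.₁₄K₀.₈₆)AlSi₃O₈) = 276.072 g/mol, so wt% Si = 84.255/276.072 × 100 = 30.52%.
M((Mg₀.₉₀Fe₀.₁₀)CaSi₂O₆) = 219.701 g/mol, so wt% Si = 56.170/219.701 × 100 = 25.57%.
30.52 − 25.57 = 4.95 pp.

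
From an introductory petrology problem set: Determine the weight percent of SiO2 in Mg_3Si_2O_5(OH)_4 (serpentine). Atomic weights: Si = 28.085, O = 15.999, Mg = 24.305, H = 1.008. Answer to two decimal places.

Formula mass = 277.108 g/mol.
2 Si → 2.0000 mol SiO2 per formula unit; M(SiO2) = 60.083, so SiO2 mass = 120.166 g.
120.166/277.108 × 100 = 43.36 wt%.

43.36 wt%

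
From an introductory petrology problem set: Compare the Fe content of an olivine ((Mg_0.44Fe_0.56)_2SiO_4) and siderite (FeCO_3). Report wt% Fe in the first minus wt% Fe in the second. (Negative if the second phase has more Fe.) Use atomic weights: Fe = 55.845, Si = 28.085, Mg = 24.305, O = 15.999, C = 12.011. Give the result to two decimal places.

First mineral: 62.546 g Fe in 176.016 g formula = 35.53 wt% Fe.
Second mineral: 55.845 g Fe in 115.853 g formula = 48.20 wt% Fe.
35.53% − 48.20% gives a difference of -12.67 percentage points.

-12.67 percentage points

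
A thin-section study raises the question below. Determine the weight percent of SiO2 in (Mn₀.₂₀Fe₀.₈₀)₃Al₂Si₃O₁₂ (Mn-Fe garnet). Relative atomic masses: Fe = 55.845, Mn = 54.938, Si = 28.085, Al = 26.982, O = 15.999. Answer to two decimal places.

Molar mass of (Mn₀.₂₀Fe₀.₈₀)₃Al₂Si₃O₁₂ = 0.60·54.938 + 2.40·55.845 + 2·26.982 + 3·28.085 + 12·15.999 = 497.198 g/mol.
Each formula unit contains 3 Si, equivalent to 3/1 = 3.0000 mol SiO2.
M(SiO2) = 1×28.085 + 2×15.999 = 60.083 g/mol.
Mass of SiO2 per formula unit = 3.0000 × 60.083 = 180.249 g.
SiO2 wt% = 180.249 / 497.198 × 100 = 36.25%.

36.25 wt%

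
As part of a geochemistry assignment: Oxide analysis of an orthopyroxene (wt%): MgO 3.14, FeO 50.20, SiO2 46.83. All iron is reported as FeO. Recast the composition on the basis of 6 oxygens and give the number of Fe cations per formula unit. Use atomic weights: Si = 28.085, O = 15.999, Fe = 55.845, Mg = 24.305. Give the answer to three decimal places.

1.795 Fe apfu

MgO (M=40.304): mol = 0.07791; Mg = 0.07791, O = 0.07791.
FeO (M=71.844): mol = 0.69874; Fe = 0.69874, O = 0.69874.
SiO2 (M=60.083): mol = 0.77942; Si = 0.77942, O = 1.55884.
ΣO = 2.33549; factor = 6/ΣO = 2.56905.
Fe apfu = 0.69874 × 2.56905 = 1.795.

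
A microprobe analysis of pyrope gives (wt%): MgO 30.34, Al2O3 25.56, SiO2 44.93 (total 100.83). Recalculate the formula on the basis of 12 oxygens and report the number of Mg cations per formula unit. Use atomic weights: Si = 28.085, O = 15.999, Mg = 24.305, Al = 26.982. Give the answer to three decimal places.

3.011 Mg apfu

MgO: 30.34/40.304 = 0.75278 mol → 0.75278 mol Mg, 0.75278 mol O.
Al2O3: 25.56/101.961 = 0.25068 mol → 0.50136 mol Al, 0.75204 mol O.
SiO2: 44.93/60.083 = 0.74780 mol → 0.74780 mol Si, 1.49560 mol O.
Total oxygen = 3.00042 mol. Normalization factor = 12/3.00042 = 3.99944.
Mg per 12 O = 0.75278 × 3.99944 = 3.011.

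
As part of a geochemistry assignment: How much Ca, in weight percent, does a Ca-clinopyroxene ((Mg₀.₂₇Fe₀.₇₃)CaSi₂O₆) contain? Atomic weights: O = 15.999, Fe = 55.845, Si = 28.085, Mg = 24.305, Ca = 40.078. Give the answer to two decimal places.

16.73 weight percent

M((Mg₀.₂₇Fe₀.₇₃)CaSi₂O₆) = 239.571 g/mol.
Ca contributes 1 × 40.078 = 40.078 g per mole.
40.078/239.571 = 0.1673 → 16.73%.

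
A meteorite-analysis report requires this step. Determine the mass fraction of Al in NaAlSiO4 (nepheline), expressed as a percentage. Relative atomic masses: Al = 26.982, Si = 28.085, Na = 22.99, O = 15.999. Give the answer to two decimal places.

18.99 weight percent

Molar mass of NaAlSiO4: 1*22.99 + 1*26.982 + 1*28.085 + 4*15.999 = 142.053 g/mol.
Mass of Al per formula unit: 1 × 26.982 = 26.982 g.
Weight fraction Al = 26.982 / 142.053 = 0.1899.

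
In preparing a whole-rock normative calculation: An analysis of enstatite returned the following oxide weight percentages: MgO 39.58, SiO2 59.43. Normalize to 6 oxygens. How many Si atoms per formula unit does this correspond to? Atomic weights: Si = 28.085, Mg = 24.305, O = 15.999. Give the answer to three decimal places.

2.005 Si apfu

MgO (M=40.304): mol = 0.98204; Mg = 0.98204, O = 0.98204.
SiO2 (M=60.083): mol = 0.98913; Si = 0.98913, O = 1.97826.
ΣO = 2.96030; factor = 6/ΣO = 2.02682.
Si apfu = 0.98913 × 2.02682 = 2.005.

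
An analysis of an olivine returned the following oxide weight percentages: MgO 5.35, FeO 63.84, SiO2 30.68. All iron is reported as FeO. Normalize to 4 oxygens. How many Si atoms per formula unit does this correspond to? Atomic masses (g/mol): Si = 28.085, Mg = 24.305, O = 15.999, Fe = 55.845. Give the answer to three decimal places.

MgO (M=40.304): mol = 0.13274; Mg = 0.13274, O = 0.13274.
FeO (M=71.844): mol = 0.88859; Fe = 0.88859, O = 0.88859.
SiO2 (M=60.083): mol = 0.51063; Si = 0.51063, O = 1.02126.
ΣO = 2.04259; factor = 4/ΣO = 1.95830.
Si apfu = 0.51063 × 1.95830 = 1.000.

1.000 Si apfu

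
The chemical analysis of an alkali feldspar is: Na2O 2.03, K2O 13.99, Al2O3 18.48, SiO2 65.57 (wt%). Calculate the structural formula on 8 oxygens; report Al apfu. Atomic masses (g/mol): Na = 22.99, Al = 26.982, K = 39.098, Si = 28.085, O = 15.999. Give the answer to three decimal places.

0.997 Al apfu

Na2O: 2.03/61.979 = 0.03275 mol → 0.06550 mol Na, 0.03275 mol O.
K2O: 13.99/94.195 = 0.14852 mol → 0.29704 mol K, 0.14852 mol O.
Al2O3: 18.48/101.961 = 0.18125 mol → 0.36250 mol Al, 0.54375 mol O.
SiO2: 65.57/60.083 = 1.09132 mol → 1.09132 mol Si, 2.18264 mol O.
Total oxygen = 2.90766 mol. Normalization factor = 8/2.90766 = 2.75135.
Al per 8 O = 0.36250 × 2.75135 = 0.997.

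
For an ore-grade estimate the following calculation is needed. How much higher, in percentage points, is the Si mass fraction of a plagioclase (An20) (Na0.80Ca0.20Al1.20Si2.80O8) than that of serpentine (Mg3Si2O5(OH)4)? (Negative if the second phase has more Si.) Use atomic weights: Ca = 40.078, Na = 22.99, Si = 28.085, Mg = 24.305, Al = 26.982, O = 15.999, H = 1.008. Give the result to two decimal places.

M(Na0.80Ca0.20Al1.20Si2.80O8) = 265.416 g/mol, so wt% Si = 78.638/265.416 × 100 = 29.63%.
M(Mg3Si2O5(OH)4) = 277.108 g/mol, so wt% Si = 56.170/277.108 × 100 = 20.27%.
29.63 − 20.27 = 9.36 pp.

9.36 percentage points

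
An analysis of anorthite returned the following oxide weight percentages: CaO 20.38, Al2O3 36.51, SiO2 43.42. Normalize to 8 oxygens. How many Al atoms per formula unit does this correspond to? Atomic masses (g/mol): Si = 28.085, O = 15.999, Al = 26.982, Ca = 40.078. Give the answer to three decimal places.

1.987 Al apfu

20.38 wt% CaO ÷ 56.077 g/mol = 0.36343 mol, giving 0.36343 Ca and 0.36343 O.
36.51 wt% Al2O3 ÷ 101.961 g/mol = 0.35808 mol, giving 0.71616 Al and 1.07424 O.
43.42 wt% SiO2 ÷ 60.083 g/mol = 0.72267 mol, giving 0.72267 Si and 1.44534 O.
Oxygen sums to 2.88301; scaling by 8/2.88301 = 2.77488 puts the formula on 8 O.
Al: 0.71616 × 2.77488 = 1.987 atoms per formula unit.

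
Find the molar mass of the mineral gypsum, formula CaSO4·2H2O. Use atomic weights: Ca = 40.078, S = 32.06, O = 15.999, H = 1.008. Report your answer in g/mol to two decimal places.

172.16 g/mol

M = 1*40.078 + 1*32.06 + 6*15.999 + 4*1.008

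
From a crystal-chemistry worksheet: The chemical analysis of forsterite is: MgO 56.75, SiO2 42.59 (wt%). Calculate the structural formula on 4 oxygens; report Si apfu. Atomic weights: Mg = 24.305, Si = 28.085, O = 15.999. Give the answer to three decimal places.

1.003 Si apfu

56.75 wt% MgO ÷ 40.304 g/mol = 1.40805 mol, giving 1.40805 Mg and 1.40805 O.
42.59 wt% SiO2 ÷ 60.083 g/mol = 0.70885 mol, giving 0.70885 Si and 1.41770 O.
Oxygen sums to 2.82575; scaling by 4/2.82575 = 1.41555 puts the formula on 4 O.
Si: 0.70885 × 1.41555 = 1.003 atoms per formula unit.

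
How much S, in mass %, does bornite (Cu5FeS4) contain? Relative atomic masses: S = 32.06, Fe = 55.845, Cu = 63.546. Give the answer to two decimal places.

Formula mass = 5·63.546 + 1·55.845 + 4·32.06 = 501.815 g/mol, of which 128.240 g is S.
So S makes up 128.240/501.815 = 0.2556 of the mass, i.e. 25.56%.

25.56 mass %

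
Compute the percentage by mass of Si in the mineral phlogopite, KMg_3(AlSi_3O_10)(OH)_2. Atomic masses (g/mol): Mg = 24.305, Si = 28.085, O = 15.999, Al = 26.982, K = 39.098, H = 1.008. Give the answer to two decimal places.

20.19 weight percent

M(KMg_3(AlSi_3O_10)(OH)_2) = 417.254 g/mol.
Si contributes 3 × 28.085 = 84.255 g per mole.
84.255/417.254 = 0.2019 → 20.19%.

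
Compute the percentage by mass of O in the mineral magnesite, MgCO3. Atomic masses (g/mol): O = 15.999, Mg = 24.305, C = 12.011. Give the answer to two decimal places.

56.93 wt%

M(MgCO3) = 84.313 g/mol.
O contributes 3 × 15.999 = 47.997 g per mole.
47.997/84.313 = 0.5693 → 56.93%.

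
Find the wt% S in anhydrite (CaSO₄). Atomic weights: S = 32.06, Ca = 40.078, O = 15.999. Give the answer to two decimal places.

23.55 weight percent

M(CaSO₄) = 136.134 g/mol.
S contributes 1 × 32.06 = 32.060 g per mole.
32.060/136.134 = 0.2355 → 23.55%.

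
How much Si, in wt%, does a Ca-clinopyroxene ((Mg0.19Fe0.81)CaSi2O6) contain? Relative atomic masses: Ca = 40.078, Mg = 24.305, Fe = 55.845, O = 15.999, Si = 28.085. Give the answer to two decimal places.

Formula mass = 0.19×24.305 + 0.81×55.845 + 1×40.078 + 2×28.085 + 6×15.999 = 242.094 g/mol, of which 56.170 g is Si.
So Si makes up 56.170/242.094 = 0.2320 of the mass, i.e. 23.20%.

23.20 wt%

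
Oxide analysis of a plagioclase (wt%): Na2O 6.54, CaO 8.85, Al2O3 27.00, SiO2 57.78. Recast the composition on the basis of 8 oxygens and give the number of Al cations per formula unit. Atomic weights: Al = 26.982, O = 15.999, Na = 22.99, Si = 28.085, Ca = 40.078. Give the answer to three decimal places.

1.421 Al apfu

Na2O: 6.54/61.979 = 0.10552 mol → 0.21104 mol Na, 0.10552 mol O.
CaO: 8.85/56.077 = 0.15782 mol → 0.15782 mol Ca, 0.15782 mol O.
Al2O3: 27.00/101.961 = 0.26481 mol → 0.52962 mol Al, 0.79443 mol O.
SiO2: 57.78/60.083 = 0.96167 mol → 0.96167 mol Si, 1.92334 mol O.
Total oxygen = 2.98111 mol. Normalization factor = 8/2.98111 = 2.68356.
Al per 8 O = 0.52962 × 2.68356 = 1.421.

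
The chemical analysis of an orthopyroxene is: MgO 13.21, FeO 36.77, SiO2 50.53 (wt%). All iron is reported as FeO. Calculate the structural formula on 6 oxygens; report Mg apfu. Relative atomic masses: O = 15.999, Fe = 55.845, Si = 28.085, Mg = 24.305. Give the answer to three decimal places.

MgO: 13.21/40.304 = 0.32776 mol → 0.32776 mol Mg, 0.32776 mol O.
FeO: 36.77/71.844 = 0.51180 mol → 0.51180 mol Fe, 0.51180 mol O.
SiO2: 50.53/60.083 = 0.84100 mol → 0.84100 mol Si, 1.68200 mol O.
Total oxygen = 2.52156 mol. Normalization factor = 6/2.52156 = 2.37948.
Mg per 6 O = 0.32776 × 2.37948 = 0.780.

0.780 Mg apfu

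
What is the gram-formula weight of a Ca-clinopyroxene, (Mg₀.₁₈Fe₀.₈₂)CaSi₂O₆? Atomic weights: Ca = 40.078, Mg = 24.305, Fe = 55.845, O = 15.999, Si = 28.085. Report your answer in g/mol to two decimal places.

242.41 g/mol

The formula mass is the sum 0.18(24.305) + 0.82(55.845) + 1(40.078) + 2(28.085) + 6(15.999).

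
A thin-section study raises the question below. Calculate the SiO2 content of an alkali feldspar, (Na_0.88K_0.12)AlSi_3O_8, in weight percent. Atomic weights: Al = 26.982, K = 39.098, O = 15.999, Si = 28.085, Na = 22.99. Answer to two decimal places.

Formula mass = 264.152 g/mol.
3 Si → 3.0000 mol SiO2 per formula unit; M(SiO2) = 60.083, so SiO2 mass = 180.249 g.
180.249/264.152 × 100 = 68.24 wt%.

68.24 wt%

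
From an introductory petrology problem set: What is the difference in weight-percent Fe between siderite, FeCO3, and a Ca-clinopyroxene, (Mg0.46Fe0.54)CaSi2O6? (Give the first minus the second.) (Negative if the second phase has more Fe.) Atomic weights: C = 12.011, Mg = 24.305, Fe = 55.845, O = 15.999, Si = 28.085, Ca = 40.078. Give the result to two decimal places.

M(FeCO3) = 115.853 g/mol, so wt% Fe = 55.845/115.853 × 100 = 48.20%.
M((Mg0.46Fe0.54)CaSi2O6) = 233.579 g/mol, so wt% Fe = 30.156/233.579 × 100 = 12.91%.
48.20 − 12.91 = 35.29 pp.

35.29 percentage points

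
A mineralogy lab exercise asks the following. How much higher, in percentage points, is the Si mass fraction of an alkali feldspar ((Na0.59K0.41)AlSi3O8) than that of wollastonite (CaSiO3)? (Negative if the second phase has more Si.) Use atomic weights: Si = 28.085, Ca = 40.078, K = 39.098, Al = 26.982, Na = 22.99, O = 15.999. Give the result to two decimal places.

7.16 percentage points

First mineral: 84.255 g Si in 268.823 g formula = 31.34 wt% Si.
Second mineral: 28.085 g Si in 116.160 g formula = 24.18 wt% Si.
31.34% − 24.18% gives a difference of 7.16 percentage points.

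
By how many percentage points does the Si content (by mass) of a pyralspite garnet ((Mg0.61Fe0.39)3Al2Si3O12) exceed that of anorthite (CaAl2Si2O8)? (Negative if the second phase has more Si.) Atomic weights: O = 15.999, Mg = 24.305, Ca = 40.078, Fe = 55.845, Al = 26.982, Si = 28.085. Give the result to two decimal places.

-1.04 percentage points

First mineral: 84.255 g Si in 440.024 g formula = 19.15 wt% Si.
Second mineral: 56.170 g Si in 278.204 g formula = 20.19 wt% Si.
19.15% − 20.19% gives a difference of -1.04 percentage points.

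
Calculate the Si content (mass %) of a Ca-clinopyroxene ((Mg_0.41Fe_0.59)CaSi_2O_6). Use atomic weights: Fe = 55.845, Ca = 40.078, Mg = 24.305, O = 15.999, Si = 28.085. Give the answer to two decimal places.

Molar mass of (Mg_0.41Fe_0.59)CaSi_2O_6: 0.41×24.305 + 0.59×55.845 + 1×40.078 + 2×28.085 + 6×15.999 = 235.156 g/mol.
Mass of Si per formula unit: 2 × 28.085 = 56.170 g.
Weight fraction Si = 56.170 / 235.156 = 0.2389.

23.89 mass %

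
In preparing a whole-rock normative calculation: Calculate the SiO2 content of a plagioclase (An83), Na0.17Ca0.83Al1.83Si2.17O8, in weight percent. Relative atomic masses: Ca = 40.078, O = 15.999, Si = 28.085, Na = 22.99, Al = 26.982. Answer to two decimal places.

M(Na0.17Ca0.83Al1.83Si2.17O8) = 275.487 g/mol; M(SiO2) = 60.083 g/mol.
Moles SiO2 per formula unit = 2.17 Si ÷ 1 = 2.1700.
SiO2 fraction = (2.1700 × 60.083) / 275.487 = 130.380/275.487 = 0.4733.

47.33 wt%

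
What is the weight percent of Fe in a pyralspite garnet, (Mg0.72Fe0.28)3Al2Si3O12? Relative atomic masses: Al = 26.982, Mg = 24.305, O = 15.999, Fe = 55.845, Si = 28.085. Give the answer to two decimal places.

10.92 weight percent

M((Mg0.72Fe0.28)3Al2Si3O12) = 429.616 g/mol.
Fe contributes 0.84 × 55.845 = 46.910 g per mole.
46.910/429.616 = 0.1092 → 10.92%.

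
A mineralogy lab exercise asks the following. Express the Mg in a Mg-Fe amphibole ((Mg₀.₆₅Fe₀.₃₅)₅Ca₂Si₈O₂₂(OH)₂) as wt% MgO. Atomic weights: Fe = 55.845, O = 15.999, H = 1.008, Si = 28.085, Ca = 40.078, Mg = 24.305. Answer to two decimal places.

15.10 wt%

Formula mass = 867.548 g/mol.
3.25 Mg → 3.2500 mol MgO per formula unit; M(MgO) = 40.304, so MgO mass = 130.988 g.
130.988/867.548 × 100 = 15.10 wt%.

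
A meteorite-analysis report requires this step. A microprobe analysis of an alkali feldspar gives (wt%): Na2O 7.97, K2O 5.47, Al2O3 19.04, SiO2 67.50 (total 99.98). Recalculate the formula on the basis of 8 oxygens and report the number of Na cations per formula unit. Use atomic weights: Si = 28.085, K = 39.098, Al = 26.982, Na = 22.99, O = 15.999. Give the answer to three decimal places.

0.687 Na apfu

Na2O (M=61.979): mol = 0.12859; Na = 0.25718, O = 0.12859.
K2O (M=94.195): mol = 0.05807; K = 0.11614, O = 0.05807.
Al2O3 (M=101.961): mol = 0.18674; Al = 0.37348, O = 0.56022.
SiO2 (M=60.083): mol = 1.12345; Si = 1.12345, O = 2.24690.
ΣO = 2.99378; factor = 8/ΣO = 2.67221.
Na apfu = 0.25718 × 2.67221 = 0.687.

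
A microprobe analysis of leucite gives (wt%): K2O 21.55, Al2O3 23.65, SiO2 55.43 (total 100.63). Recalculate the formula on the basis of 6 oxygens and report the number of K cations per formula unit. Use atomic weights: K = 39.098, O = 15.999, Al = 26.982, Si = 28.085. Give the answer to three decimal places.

K2O (M=94.195): mol = 0.22878; K = 0.45756, O = 0.22878.
Al2O3 (M=101.961): mol = 0.23195; Al = 0.46390, O = 0.69585.
SiO2 (M=60.083): mol = 0.92256; Si = 0.92256, O = 1.84512.
ΣO = 2.76975; factor = 6/ΣO = 2.16626.
K apfu = 0.45756 × 2.16626 = 0.991.

0.991 K apfu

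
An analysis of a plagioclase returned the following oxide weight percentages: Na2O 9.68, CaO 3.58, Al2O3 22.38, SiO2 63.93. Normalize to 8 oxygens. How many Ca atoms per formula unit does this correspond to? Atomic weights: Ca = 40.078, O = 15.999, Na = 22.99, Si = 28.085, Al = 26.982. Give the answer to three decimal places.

Na2O (M=61.979): mol = 0.15618; Na = 0.31236, O = 0.15618.
CaO (M=56.077): mol = 0.06384; Ca = 0.06384, O = 0.06384.
Al2O3 (M=101.961): mol = 0.21950; Al = 0.43900, O = 0.65850.
SiO2 (M=60.083): mol = 1.06403; Si = 1.06403, O = 2.12806.
ΣO = 3.00658; factor = 8/ΣO = 2.66083.
Ca apfu = 0.06384 × 2.66083 = 0.170.

0.170 Ca apfu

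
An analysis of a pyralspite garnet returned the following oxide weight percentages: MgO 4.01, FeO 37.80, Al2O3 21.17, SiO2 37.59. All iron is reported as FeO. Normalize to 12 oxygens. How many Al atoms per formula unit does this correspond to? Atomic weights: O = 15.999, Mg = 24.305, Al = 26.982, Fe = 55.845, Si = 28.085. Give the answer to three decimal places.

1.993 Al apfu

MgO: 4.01/40.304 = 0.09949 mol → 0.09949 mol Mg, 0.09949 mol O.
FeO: 37.80/71.844 = 0.52614 mol → 0.52614 mol Fe, 0.52614 mol O.
Al2O3: 21.17/101.961 = 0.20763 mol → 0.41526 mol Al, 0.62289 mol O.
SiO2: 37.59/60.083 = 0.62563 mol → 0.62563 mol Si, 1.25126 mol O.
Total oxygen = 2.49978 mol. Normalization factor = 12/2.49978 = 4.80042.
Al per 12 O = 0.41526 × 4.80042 = 1.993.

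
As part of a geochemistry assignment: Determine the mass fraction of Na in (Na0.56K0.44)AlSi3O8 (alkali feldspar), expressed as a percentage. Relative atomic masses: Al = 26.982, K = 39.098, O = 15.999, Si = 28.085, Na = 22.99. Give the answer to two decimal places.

4.78 wt%

Formula mass = 0.56·22.99 + 0.44·39.098 + 1·26.982 + 3·28.085 + 8·15.999 = 269.307 g/mol, of which 12.874 g is Na.
So Na makes up 12.874/269.307 = 0.0478 of the mass, i.e. 4.78%.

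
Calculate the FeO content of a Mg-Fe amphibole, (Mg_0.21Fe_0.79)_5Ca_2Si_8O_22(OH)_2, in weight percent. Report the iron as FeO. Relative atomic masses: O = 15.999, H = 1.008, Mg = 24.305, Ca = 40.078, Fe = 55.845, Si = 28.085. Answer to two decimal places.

30.29 wt%

M((Mg_0.21Fe_0.79)_5Ca_2Si_8O_22(OH)_2) = 936.936 g/mol; M(FeO) = 71.844 g/mol.
Moles FeO per formula unit = 3.95 Fe ÷ 1 = 3.9500.
FeO fraction = (3.9500 × 71.844) / 936.936 = 283.784/936.936 = 0.3029.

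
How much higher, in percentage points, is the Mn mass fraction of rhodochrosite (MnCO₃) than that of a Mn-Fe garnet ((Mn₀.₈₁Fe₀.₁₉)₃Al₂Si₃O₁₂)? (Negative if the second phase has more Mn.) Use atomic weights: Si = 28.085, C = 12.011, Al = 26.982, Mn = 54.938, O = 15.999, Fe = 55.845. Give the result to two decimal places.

20.85 percentage points

M(MnCO₃) = 114.946 g/mol, so wt% Mn = 54.938/114.946 × 100 = 47.79%.
M((Mn₀.₈₁Fe₀.₁₉)₃Al₂Si₃O₁₂) = 495.538 g/mol, so wt% Mn = 133.499/495.538 × 100 = 26.94%.
47.79 − 26.94 = 20.85 pp.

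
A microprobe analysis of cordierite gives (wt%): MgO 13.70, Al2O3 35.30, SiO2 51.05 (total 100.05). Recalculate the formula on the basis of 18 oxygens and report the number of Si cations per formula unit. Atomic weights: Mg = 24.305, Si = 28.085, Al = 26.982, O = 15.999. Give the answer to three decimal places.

13.70 wt% MgO ÷ 40.304 g/mol = 0.33992 mol, giving 0.33992 Mg and 0.33992 O.
35.30 wt% Al2O3 ÷ 101.961 g/mol = 0.34621 mol, giving 0.69242 Al and 1.03863 O.
51.05 wt% SiO2 ÷ 60.083 g/mol = 0.84966 mol, giving 0.84966 Si and 1.69932 O.
Oxygen sums to 3.07787; scaling by 18/3.07787 = 5.84820 puts the formula on 18 O.
Si: 0.84966 × 5.84820 = 4.969 atoms per formula unit.

4.969 Si apfu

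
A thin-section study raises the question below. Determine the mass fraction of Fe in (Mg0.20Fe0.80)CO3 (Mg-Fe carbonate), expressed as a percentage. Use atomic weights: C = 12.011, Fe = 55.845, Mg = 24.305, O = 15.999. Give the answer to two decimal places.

M((Mg0.20Fe0.80)CO3) = 109.545 g/mol.
Fe contributes 0.80 × 55.845 = 44.676 g per mole.
44.676/109.545 = 0.4078 → 40.78%.

40.78 wt%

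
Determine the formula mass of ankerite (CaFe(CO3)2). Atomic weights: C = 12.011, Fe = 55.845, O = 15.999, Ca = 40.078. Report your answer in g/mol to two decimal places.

215.94 g/mol

M = 1(40.078) + 1(55.845) + 2(12.011) + 6(15.999)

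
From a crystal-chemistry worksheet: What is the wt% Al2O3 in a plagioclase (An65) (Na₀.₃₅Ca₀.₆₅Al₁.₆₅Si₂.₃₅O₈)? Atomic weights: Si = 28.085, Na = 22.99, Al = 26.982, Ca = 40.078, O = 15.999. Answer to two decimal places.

30.86 wt%

M(Na₀.₃₅Ca₀.₆₅Al₁.₆₅Si₂.₃₅O₈) = 272.609 g/mol; M(Al2O3) = 101.961 g/mol.
Moles Al2O3 per formula unit = 1.65 Al ÷ 2 = 0.8250.
Al2O3 fraction = (0.8250 × 101.961) / 272.609 = 84.118/272.609 = 0.3086.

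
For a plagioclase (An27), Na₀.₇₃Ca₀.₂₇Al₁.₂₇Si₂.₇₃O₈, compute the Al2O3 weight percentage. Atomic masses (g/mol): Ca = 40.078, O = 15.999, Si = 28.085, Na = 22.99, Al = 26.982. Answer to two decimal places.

Molar mass of Na₀.₇₃Ca₀.₂₇Al₁.₂₇Si₂.₇₃O₈ = 0.73×22.99 + 0.27×40.078 + 1.27×26.982 + 2.73×28.085 + 8×15.999 = 266.535 g/mol.
Each formula unit contains 1.27 Al, equivalent to 1.27/2 = 0.6350 mol Al2O3.
M(Al2O3) = 2×26.982 + 3×15.999 = 101.961 g/mol.
Mass of Al2O3 per formula unit = 0.6350 × 101.961 = 64.745 g.
Al2O3 wt% = 64.745 / 266.535 × 100 = 24.29%.

24.29 wt%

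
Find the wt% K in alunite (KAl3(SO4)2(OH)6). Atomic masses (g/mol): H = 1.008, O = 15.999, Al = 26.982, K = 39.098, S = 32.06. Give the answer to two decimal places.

9.44 wt%

Formula mass = 1×39.098 + 3×26.982 + 2×32.06 + 14×15.999 + 6×1.008 = 414.198 g/mol, of which 39.098 g is K.
So K makes up 39.098/414.198 = 0.0944 of the mass, i.e. 9.44%.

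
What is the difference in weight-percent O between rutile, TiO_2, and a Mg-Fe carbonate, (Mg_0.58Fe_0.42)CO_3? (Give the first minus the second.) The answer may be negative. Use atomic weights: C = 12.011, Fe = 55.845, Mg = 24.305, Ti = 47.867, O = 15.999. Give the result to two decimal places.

O in TiO_2: molar mass 79.865 g/mol; 2×15.999 = 31.998 g → 40.07 wt%.
O in (Mg_0.58Fe_0.42)CO_3: molar mass 97.560 g/mol; 3×15.999 = 47.997 g → 49.20 wt%.
Difference = 40.07 − 49.20 = -9.13 percentage points.

-9.13 percentage points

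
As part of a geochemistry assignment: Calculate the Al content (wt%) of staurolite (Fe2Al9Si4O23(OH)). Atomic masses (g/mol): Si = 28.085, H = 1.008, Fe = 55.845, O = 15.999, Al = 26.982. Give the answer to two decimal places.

Formula mass = 2×55.845 + 9×26.982 + 4×28.085 + 24×15.999 + 1×1.008 = 851.852 g/mol, of which 242.838 g is Al.
So Al makes up 242.838/851.852 = 0.2851 of the mass, i.e. 28.51%.

28.51 wt%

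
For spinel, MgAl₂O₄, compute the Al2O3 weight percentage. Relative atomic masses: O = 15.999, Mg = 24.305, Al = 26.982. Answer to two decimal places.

71.67 wt%

Molar mass of MgAl₂O₄ = 1×24.305 + 2×26.982 + 4×15.999 = 142.265 g/mol.
Each formula unit contains 2 Al, equivalent to 2/2 = 1.0000 mol Al2O3.
M(Al2O3) = 2×26.982 + 3×15.999 = 101.961 g/mol.
Mass of Al2O3 per formula unit = 1.0000 × 101.961 = 101.961 g.
Al2O3 wt% = 101.961 / 142.265 × 100 = 71.67%.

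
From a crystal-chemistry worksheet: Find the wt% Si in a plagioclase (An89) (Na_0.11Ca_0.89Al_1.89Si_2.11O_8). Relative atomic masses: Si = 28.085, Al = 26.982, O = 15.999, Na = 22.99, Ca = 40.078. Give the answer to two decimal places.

21.44 weight percent

M(Na_0.11Ca_0.89Al_1.89Si_2.11O_8) = 276.446 g/mol.
Si contributes 2.11 × 28.085 = 59.259 g per mole.
59.259/276.446 = 0.2144 → 21.44%.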